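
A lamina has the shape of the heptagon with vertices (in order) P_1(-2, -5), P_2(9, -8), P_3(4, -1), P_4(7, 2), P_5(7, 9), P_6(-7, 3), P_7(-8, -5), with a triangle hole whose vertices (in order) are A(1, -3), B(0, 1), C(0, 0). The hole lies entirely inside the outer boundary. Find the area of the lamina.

160

Outer boundary:
Apply the shoelace (surveyor's) formula: 2A = Σ (x_i·y_{i+1} − x_{i+1}·y_i), indices taken mod 7.
Σ = (61) + (23) + (15) + (49) + (84) + (59) + (30) = 321
Area = |Σ|/2 = 160.5.
Hole:
Apply the shoelace formula: 2A = Σ (x_i·y_{i+1} − x_{i+1}·y_i), indices taken mod 3.
Σ = (1) + (0) + (0) = 1
Area = |Σ|/2 = 0.5.
Net area = 160.5 − 0.5 = 160.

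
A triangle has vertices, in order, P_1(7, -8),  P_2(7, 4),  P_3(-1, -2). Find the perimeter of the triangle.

32

|P_1P_2| = √((0)² + (12)²) = √144 = 12
|P_2P_3| = √((-8)² + (-6)²) = √100 = 10
|P_3P_1| = √((8)² + (-6)²) = √100 = 10
Perimeter = 12 + 10 + 10 = 32.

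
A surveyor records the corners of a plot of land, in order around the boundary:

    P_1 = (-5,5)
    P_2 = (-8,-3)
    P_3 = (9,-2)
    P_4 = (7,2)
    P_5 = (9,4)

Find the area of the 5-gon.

Apply Gauss's area formula: 2A = Σ (x_i·y_{i+1} − x_{i+1}·y_i), indices taken mod 5.
P_1→P_2: (-5)(-3) − (-8)(5) = 55
P_2→P_3: (-8)(-2) − (9)(-3) = 43
P_3→P_4: (9)(2) − (7)(-2) = 32
P_4→P_5: (7)(4) − (9)(2) = 10
P_5→P_1: (9)(5) − (-5)(4) = 65
Σ = 205
Area = |Σ|/2 = 102.5.

102.5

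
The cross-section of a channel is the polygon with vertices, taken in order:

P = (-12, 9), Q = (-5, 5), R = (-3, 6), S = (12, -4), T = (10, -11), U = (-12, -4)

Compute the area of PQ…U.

Apply the shoelace (surveyor's) formula: 2A = Σ (x_i·y_{i+1} − x_{i+1}·y_i), indices taken mod 6.
Cross-terms: -15, -15, -60, -92, -172, -156  ⇒  Σ = -510
Area = |Σ|/2 = 255.

255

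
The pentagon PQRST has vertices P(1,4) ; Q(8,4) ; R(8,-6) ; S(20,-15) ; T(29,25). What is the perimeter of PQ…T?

108

|PQ| = √((7)² + (0)²) = √49 = 7
|QR| = √((0)² + (-10)²) = √100 = 10
|RS| = √((12)² + (-9)²) = √225 = 15
|ST| = √((9)² + (40)²) = √1681 = 41
|TP| = √((-28)² + (-21)²) = √1225 = 35
Perimeter = 7 + 10 + 15 + 41 + 35 = 108.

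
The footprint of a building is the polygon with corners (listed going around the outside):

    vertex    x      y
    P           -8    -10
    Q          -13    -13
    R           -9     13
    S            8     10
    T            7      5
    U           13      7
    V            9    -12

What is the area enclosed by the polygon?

Apply Gauss's area formula: 2A = Σ (x_i·y_{i+1} − x_{i+1}·y_i), indices taken mod 7.
Cross-terms: -26, -286, -194, -30, -16, -219, -186  ⇒  Σ = -957
Area = |Σ|/2 = 478.5.

478.5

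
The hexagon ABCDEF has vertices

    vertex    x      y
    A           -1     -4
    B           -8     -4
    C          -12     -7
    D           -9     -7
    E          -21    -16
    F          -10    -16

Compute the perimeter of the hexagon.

|AB| = √((-7)² + (0)²) = √49 = 7
|BC| = √((-4)² + (-3)²) = √25 = 5
|CD| = √((3)² + (0)²) = √9 = 3
|DE| = √((-12)² + (-9)²) = √225 = 15
|EF| = √((11)² + (0)²) = √121 = 11
|FA| = √((9)² + (12)²) = √225 = 15
Perimeter = 7 + 5 + 3 + 15 + 11 + 15 = 56.

56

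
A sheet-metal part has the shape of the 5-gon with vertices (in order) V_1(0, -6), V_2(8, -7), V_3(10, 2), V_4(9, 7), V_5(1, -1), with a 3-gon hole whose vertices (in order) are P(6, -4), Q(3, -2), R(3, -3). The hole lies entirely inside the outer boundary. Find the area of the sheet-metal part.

Outer boundary:
Apply Gauss's area formula: 2A = Σ (x_i·y_{i+1} − x_{i+1}·y_i), indices taken mod 5.
Cross-terms: 48, 86, 52, -16, -6  ⇒  Σ = 164
Area = |Σ|/2 = 82.
Hole:
Σ = (0) + (-3) + (6) = 3
Area = |Σ|/2 = 1.5.
Net area = 82 − 1.5 = 80.5.

80.5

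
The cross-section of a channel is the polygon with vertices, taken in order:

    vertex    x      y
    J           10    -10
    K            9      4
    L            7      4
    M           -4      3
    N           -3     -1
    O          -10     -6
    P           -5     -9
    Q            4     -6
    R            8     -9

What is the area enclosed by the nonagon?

172

Apply the shoelace formula: 2A = Σ (x_i·y_{i+1} − x_{i+1}·y_i), indices taken mod 9.
Σ = (130) + (8) + (37) + (13) + (8) + (60) + (66) + (12) + (10) = 344
Area = |Σ|/2 = 172.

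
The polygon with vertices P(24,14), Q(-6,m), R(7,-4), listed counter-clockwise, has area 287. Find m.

Write out the shoelace sum; only the two edges meeting at Q involve m:
2·Area = [(24·m − (-6)·14) + ((-6)·(-4) − 7·m)] + 194
       = 17·m + 302 = 574
⇒ m = 16.

16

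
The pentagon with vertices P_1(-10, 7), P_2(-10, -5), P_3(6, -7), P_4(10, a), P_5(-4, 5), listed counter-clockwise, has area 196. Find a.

3

Write out the shoelace sum; only the two edges meeting at P_4 involve a:
2·Area = [(6·a − 10·(-7)) + (10·5 − (-4)·a)] + 242
       = 10·a + 362 = 392
⇒ a = 3.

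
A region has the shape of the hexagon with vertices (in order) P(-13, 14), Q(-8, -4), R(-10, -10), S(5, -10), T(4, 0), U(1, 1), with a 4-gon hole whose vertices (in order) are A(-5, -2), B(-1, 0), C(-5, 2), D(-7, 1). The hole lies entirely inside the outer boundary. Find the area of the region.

200.5

Outer boundary:
Σ = (164) + (40) + (150) + (40) + (4) + (27) = 425
Area = |Σ|/2 = 212.5.
Hole:
Apply the shoelace formula: 2A = Σ (x_i·y_{i+1} − x_{i+1}·y_i), indices taken mod 4.
Σ = (-2) + (-2) + (9) + (19) = 24
Area = |Σ|/2 = 12.
Net area = 212.5 − 12 = 200.5.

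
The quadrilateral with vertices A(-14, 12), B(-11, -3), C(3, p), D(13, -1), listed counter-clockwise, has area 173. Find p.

Write out the shoelace sum; only the two edges meeting at C involve p:
2·Area = [((-11)·p − 3·(-3)) + (3·(-1) − 13·p)] + 316
       = -24·p + 322 = 346
⇒ p = -1.

-1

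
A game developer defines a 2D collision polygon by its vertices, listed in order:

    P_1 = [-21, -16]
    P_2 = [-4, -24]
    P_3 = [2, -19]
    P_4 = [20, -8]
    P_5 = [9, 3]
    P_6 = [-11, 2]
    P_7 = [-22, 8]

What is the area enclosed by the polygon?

P_1→P_2: (-21)(-24) − (-4)(-16) = 440
P_2→P_3: (-4)(-19) − (2)(-24) = 124
P_3→P_4: (2)(-8) − (20)(-19) = 364
P_4→P_5: (20)(3) − (9)(-8) = 132
P_5→P_6: (9)(2) − (-11)(3) = 51
P_6→P_7: (-11)(8) − (-22)(2) = -44
P_7→P_1: (-22)(-16) − (-21)(8) = 520
Σ = 1587
Area = |Σ|/2 = 793.5.

793.5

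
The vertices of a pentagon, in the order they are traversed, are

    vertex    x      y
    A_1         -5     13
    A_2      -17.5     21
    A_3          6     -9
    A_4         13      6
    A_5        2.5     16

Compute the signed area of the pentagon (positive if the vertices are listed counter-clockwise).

306.25

Cross-terms: 122.5, 31.5, 153, 193, 112.5  ⇒  Σ = 612.5
Signed area = Σ/2 = 306.25 (positive ⇒ counter-clockwise traversal).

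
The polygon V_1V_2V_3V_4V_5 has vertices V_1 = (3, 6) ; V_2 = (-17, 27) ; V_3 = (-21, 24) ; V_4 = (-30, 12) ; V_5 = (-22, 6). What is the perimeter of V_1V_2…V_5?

84

|V_1V_2| = √((-20)² + (21)²) = √841 = 29
|V_2V_3| = √((-4)² + (-3)²) = √25 = 5
|V_3V_4| = √((-9)² + (-12)²) = √225 = 15
|V_4V_5| = √((8)² + (-6)²) = √100 = 10
|V_5V_1| = √((25)² + (0)²) = √625 = 25
Perimeter = 29 + 5 + 15 + 10 + 25 = 84.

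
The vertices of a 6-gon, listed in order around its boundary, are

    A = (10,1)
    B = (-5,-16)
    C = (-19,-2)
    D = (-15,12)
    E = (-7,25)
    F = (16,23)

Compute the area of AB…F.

Apply the shoelace (surveyor's) formula: 2A = Σ (x_i·y_{i+1} − x_{i+1}·y_i), indices taken mod 6.
Σ = (-155) + (-294) + (-258) + (-291) + (-561) + (-214) = -1773
Area = |Σ|/2 = 886.5.

886.5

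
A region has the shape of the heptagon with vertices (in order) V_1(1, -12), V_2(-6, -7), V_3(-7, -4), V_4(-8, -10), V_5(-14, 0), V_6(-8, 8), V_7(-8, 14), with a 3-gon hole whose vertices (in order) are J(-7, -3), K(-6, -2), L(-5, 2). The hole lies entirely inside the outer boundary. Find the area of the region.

140.5

Outer boundary:
Σ = (-79) + (-25) + (38) + (-140) + (-112) + (-48) + (82) = -284
Area = |Σ|/2 = 142.
Hole:
Apply Gauss's area formula: 2A = Σ (x_i·y_{i+1} − x_{i+1}·y_i), indices taken mod 3.
Σ = (-4) + (-22) + (29) = 3
Area = |Σ|/2 = 1.5.
Net area = 142 − 1.5 = 140.5.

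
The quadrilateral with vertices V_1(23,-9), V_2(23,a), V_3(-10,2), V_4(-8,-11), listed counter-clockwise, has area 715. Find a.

The doubled signed area Σ (x_i y_{i+1} − x_{i+1} y_i) is linear in a.
With a=0 it equals 704; the coefficient of a is 33 (from the two edges through V_2).
So 33·a + 704 = 2·715 = 1430 ⇒ a = 22.

22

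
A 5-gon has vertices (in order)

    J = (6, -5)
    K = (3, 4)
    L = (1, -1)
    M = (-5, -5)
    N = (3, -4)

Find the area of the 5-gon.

33

Apply the shoelace formula: 2A = Σ (x_i·y_{i+1} − x_{i+1}·y_i), indices taken mod 5.
Σ = (39) + (-7) + (-10) + (35) + (9) = 66
Area = |Σ|/2 = 33.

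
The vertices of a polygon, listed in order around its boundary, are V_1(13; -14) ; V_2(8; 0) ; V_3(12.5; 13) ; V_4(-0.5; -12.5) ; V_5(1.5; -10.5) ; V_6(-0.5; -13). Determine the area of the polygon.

Σ = (112) + (104) + (-149.75) + (24) + (-24.75) + (176) = 241.5
Area = |Σ|/2 = 120.75.

120.75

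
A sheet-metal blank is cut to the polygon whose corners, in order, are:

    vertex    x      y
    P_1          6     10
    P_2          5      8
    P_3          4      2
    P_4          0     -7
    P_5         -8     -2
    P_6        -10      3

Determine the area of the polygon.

135

Apply Gauss's area formula: 2A = Σ (x_i·y_{i+1} − x_{i+1}·y_i), indices taken mod 6.
Σ = (-2) + (-22) + (-28) + (-56) + (-44) + (-118) = -270
Area = |Σ|/2 = 135.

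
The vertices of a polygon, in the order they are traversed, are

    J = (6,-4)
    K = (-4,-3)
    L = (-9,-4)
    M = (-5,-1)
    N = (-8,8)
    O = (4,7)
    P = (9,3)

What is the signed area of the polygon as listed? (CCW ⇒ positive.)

J→K: (6)(-3) − (-4)(-4) = -34
K→L: (-4)(-4) − (-9)(-3) = -11
L→M: (-9)(-1) − (-5)(-4) = -11
M→N: (-5)(8) − (-8)(-1) = -48
N→O: (-8)(7) − (4)(8) = -88
O→P: (4)(3) − (9)(7) = -51
P→J: (9)(-4) − (6)(3) = -54
Σ = -297
Signed area = Σ/2 = -148.5 (negative ⇒ clockwise traversal).

-148.5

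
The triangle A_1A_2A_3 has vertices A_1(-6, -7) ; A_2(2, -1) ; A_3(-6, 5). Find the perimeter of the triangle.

|A_1A_2| = √((8)² + (6)²) = √100 = 10
|A_2A_3| = √((-8)² + (6)²) = √100 = 10
|A_3A_1| = √((0)² + (-12)²) = √144 = 12
Perimeter = 10 + 10 + 12 = 32.

32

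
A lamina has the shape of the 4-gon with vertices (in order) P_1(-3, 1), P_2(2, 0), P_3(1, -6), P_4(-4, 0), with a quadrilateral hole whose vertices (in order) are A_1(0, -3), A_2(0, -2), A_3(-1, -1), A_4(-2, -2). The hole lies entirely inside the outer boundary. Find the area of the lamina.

Outer boundary:
Apply the surveyor's formula: 2A = Σ (x_i·y_{i+1} − x_{i+1}·y_i), indices taken mod 4.
Σ = (-2) + (-12) + (-24) + (-4) = -42
Area = |Σ|/2 = 21.
Hole:
A_1→A_2: (0)(-2) − (0)(-3) = 0
A_2→A_3: (0)(-1) − (-1)(-2) = -2
A_3→A_4: (-1)(-2) − (-2)(-1) = 0
A_4→A_1: (-2)(-3) − (0)(-2) = 6
Σ = 4
Area = |Σ|/2 = 2.
Net area = 21 − 2 = 19.

19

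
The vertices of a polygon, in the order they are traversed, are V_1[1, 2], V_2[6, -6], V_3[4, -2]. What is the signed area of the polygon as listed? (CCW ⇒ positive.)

2

Apply the shoelace formula: 2A = Σ (x_i·y_{i+1} − x_{i+1}·y_i), indices taken mod 3.
Cross-terms: -18, 12, 10  ⇒  Σ = 4
Signed area = Σ/2 = 2 (positive ⇒ counter-clockwise traversal).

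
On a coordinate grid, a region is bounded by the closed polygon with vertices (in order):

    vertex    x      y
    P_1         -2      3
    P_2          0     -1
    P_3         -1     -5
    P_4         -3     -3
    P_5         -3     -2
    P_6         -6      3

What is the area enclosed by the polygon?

23.5

Σ = (2) + (-1) + (-12) + (-3) + (-21) + (-12) = -47
Area = |Σ|/2 = 23.5.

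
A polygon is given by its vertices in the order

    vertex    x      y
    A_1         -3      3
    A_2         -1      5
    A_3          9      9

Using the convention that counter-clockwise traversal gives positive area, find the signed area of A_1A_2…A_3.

Apply the shoelace (surveyor's) formula: 2A = Σ (x_i·y_{i+1} − x_{i+1}·y_i), indices taken mod 3.
Cross-terms: -12, -54, 54  ⇒  Σ = -12
Signed area = Σ/2 = -6 (negative ⇒ clockwise traversal).

-6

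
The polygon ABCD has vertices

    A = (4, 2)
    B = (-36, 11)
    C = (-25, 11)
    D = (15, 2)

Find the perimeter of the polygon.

104

|AB| = √((-40)² + (9)²) = √1681 = 41
|BC| = √((11)² + (0)²) = √121 = 11
|CD| = √((40)² + (-9)²) = √1681 = 41
|DA| = √((-11)² + (0)²) = √121 = 11
Perimeter = 41 + 11 + 41 + 11 = 104.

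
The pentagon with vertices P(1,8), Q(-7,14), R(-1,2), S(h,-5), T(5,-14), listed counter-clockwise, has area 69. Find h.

Write out the shoelace sum; only the two edges meeting at S involve h:
2·Area = [((-1)·(-5) − h·2) + (h·(-14) − 5·(-5))] + 124
       = -16·h + 154 = 138
⇒ h = 1.

1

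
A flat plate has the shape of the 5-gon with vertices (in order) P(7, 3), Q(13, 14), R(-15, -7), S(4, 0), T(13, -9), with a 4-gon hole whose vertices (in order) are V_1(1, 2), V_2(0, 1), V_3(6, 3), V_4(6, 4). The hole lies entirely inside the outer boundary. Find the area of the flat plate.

Outer boundary:
Apply the shoelace formula: 2A = Σ (x_i·y_{i+1} − x_{i+1}·y_i), indices taken mod 5.
Σ = (59) + (119) + (28) + (-36) + (102) = 272
Area = |Σ|/2 = 136.
Hole:
Σ = (1) + (-6) + (6) + (8) = 9
Area = |Σ|/2 = 4.5.
Net area = 136 − 4.5 = 131.5.

131.5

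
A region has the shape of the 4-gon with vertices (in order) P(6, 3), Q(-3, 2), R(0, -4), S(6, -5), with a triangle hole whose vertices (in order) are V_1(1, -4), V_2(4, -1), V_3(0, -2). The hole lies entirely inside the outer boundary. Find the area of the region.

Outer boundary:
Σ = (21) + (12) + (24) + (48) = 105
Area = |Σ|/2 = 52.5.
Hole:
Apply the shoelace formula: 2A = Σ (x_i·y_{i+1} − x_{i+1}·y_i), indices taken mod 3.
Σ = (15) + (-8) + (2) = 9
Area = |Σ|/2 = 4.5.
Net area = 52.5 − 4.5 = 48.

48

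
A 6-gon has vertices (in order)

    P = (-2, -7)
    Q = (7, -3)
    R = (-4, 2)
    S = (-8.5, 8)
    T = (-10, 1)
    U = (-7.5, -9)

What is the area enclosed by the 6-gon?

122.75

Σ = (55) + (2) + (-15) + (71.5) + (97.5) + (34.5) = 245.5
Area = |Σ|/2 = 122.75.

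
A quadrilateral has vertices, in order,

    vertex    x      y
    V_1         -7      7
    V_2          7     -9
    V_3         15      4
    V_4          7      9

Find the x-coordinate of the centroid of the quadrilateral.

5

Apply Gauss's area formula. First the cross-terms c_i = x_i·y_{i+1} − x_{i+1}·y_i:
  14, 163, 107, 112  ⇒  2A = 396, A = 198.
Then Σ (x_i + x_{i+1})·c_i = 5940, so x̄ = 5940 / (6·198) = 5.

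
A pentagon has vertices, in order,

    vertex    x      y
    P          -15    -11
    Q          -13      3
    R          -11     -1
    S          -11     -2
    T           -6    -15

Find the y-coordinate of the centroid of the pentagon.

-1032/137

Apply the shoelace (surveyor's) formula. First the cross-terms c_i = x_i·y_{i+1} − x_{i+1}·y_i:
  -188, 46, 11, 153, -159  ⇒  2A = -137, A = -68.5.
Then Σ (y_i + y_{i+1})·c_i = 3096, so ȳ = 3096 / (6·(-68.5)) = -1032/137.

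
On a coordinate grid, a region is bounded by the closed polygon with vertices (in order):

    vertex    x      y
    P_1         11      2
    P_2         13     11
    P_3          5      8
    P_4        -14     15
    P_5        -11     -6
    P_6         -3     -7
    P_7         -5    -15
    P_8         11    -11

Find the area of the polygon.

P_1→P_2: (11)(11) − (13)(2) = 95
P_2→P_3: (13)(8) − (5)(11) = 49
P_3→P_4: (5)(15) − (-14)(8) = 187
P_4→P_5: (-14)(-6) − (-11)(15) = 249
P_5→P_6: (-11)(-7) − (-3)(-6) = 59
P_6→P_7: (-3)(-15) − (-5)(-7) = 10
P_7→P_8: (-5)(-11) − (11)(-15) = 220
P_8→P_1: (11)(2) − (11)(-11) = 143
Σ = 1012
Area = |Σ|/2 = 506.

506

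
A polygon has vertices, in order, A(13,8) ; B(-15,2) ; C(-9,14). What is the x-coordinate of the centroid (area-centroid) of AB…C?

Apply the shoelace (surveyor's) formula. First the cross-terms c_i = x_i·y_{i+1} − x_{i+1}·y_i:
  146, -192, -254  ⇒  2A = -300, A = -150.
Then Σ (x_i + x_{i+1})·c_i = 3300, so x̄ = 3300 / (6·(-150)) = -11/3.

-11/3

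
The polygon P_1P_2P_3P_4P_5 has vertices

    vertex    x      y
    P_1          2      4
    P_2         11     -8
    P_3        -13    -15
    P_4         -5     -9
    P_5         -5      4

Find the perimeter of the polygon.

70

|P_1P_2| = √((9)² + (-12)²) = √225 = 15
|P_2P_3| = √((-24)² + (-7)²) = √625 = 25
|P_3P_4| = √((8)² + (6)²) = √100 = 10
|P_4P_5| = √((0)² + (13)²) = √169 = 13
|P_5P_1| = √((7)² + (0)²) = √49 = 7
Perimeter = 15 + 25 + 10 + 13 + 7 = 70.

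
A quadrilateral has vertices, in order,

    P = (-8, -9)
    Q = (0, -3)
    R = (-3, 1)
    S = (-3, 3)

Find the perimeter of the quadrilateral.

30

|PQ| = √((8)² + (6)²) = √100 = 10
|QR| = √((-3)² + (4)²) = √25 = 5
|RS| = √((0)² + (2)²) = √4 = 2
|SP| = √((-5)² + (-12)²) = √169 = 13
Perimeter = 10 + 5 + 2 + 13 = 30.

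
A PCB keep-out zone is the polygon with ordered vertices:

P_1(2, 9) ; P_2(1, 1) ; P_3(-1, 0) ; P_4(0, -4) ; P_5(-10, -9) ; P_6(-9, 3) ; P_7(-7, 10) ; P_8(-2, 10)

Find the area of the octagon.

Apply Gauss's area formula: 2A = Σ (x_i·y_{i+1} − x_{i+1}·y_i), indices taken mod 8.
Σ = (-7) + (1) + (4) + (-40) + (-111) + (-69) + (-50) + (-38) = -310
Area = |Σ|/2 = 155.

155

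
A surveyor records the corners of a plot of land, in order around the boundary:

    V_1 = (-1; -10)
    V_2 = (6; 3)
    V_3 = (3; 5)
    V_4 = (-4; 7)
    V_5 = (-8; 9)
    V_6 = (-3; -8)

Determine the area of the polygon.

126

Σ = (57) + (21) + (41) + (20) + (91) + (22) = 252
Area = |Σ|/2 = 126.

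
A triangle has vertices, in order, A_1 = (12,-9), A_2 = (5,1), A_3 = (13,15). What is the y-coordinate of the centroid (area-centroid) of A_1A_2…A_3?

7/3

Apply the shoelace (surveyor's) formula. First the cross-terms c_i = x_i·y_{i+1} − x_{i+1}·y_i:
  57, 62, -297  ⇒  2A = -178, A = -89.
Then Σ (y_i + y_{i+1})·c_i = -1246, so ȳ = -1246 / (6·(-89)) = 7/3.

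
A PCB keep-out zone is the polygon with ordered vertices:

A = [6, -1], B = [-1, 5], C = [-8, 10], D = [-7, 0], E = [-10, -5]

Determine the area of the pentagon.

Apply Gauss's area formula: 2A = Σ (x_i·y_{i+1} − x_{i+1}·y_i), indices taken mod 5.
Σ = (29) + (30) + (70) + (35) + (40) = 204
Area = |Σ|/2 = 102.

102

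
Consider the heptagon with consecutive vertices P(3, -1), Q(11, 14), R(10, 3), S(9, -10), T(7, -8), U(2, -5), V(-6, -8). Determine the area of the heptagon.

Apply the shoelace formula: 2A = Σ (x_i·y_{i+1} − x_{i+1}·y_i), indices taken mod 7.
Cross-terms: 53, -107, -127, -2, -19, -46, 30  ⇒  Σ = -218
Area = |Σ|/2 = 109.

109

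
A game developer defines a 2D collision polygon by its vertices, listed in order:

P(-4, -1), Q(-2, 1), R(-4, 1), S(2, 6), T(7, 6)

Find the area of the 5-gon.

Apply Gauss's area formula: 2A = Σ (x_i·y_{i+1} − x_{i+1}·y_i), indices taken mod 5.
Cross-terms: -6, 2, -26, -30, 17  ⇒  Σ = -43
Area = |Σ|/2 = 21.5.

21.5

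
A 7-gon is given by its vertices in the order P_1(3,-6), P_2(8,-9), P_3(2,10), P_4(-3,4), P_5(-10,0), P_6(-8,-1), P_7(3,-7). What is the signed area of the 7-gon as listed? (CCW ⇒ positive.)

Apply Gauss's area formula: 2A = Σ (x_i·y_{i+1} − x_{i+1}·y_i), indices taken mod 7.
Σ = (21) + (98) + (38) + (40) + (10) + (59) + (3) = 269
Signed area = Σ/2 = 134.5 (positive ⇒ counter-clockwise traversal).

134.5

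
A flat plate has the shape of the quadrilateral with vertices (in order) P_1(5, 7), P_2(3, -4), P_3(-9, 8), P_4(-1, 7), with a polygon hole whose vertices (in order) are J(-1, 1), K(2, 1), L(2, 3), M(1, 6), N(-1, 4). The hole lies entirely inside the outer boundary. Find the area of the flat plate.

Outer boundary:
Cross-terms: -41, -12, -55, -42  ⇒  Σ = -150
Area = |Σ|/2 = 75.
Hole:
Σ = (-3) + (4) + (9) + (10) + (3) = 23
Area = |Σ|/2 = 11.5.
Net area = 75 − 11.5 = 63.5.

63.5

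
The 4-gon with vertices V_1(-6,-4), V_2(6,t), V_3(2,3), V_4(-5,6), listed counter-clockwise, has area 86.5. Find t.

The doubled signed area Σ (x_i y_{i+1} − x_{i+1} y_i) is linear in t.
With t=0 it equals 125; the coefficient of t is -8 (from the two edges through V_2).
So -8·t + 125 = 2·86.5 = 173 ⇒ t = -6.

-6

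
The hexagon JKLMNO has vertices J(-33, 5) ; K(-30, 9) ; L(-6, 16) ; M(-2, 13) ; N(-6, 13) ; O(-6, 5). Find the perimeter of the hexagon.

74

|JK| = √((3)² + (4)²) = √25 = 5
|KL| = √((24)² + (7)²) = √625 = 25
|LM| = √((4)² + (-3)²) = √25 = 5
|MN| = √((-4)² + (0)²) = √16 = 4
|NO| = √((0)² + (-8)²) = √64 = 8
|OJ| = √((-27)² + (0)²) = √729 = 27
Perimeter = 5 + 25 + 5 + 4 + 8 + 27 = 74.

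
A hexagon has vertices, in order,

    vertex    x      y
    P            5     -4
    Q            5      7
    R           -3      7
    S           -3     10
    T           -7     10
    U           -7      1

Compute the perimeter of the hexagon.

|PQ| = √((0)² + (11)²) = √121 = 11
|QR| = √((-8)² + (0)²) = √64 = 8
|RS| = √((0)² + (3)²) = √9 = 3
|ST| = √((-4)² + (0)²) = √16 = 4
|TU| = √((0)² + (-9)²) = √81 = 9
|UP| = √((12)² + (-5)²) = √169 = 13
Perimeter = 11 + 8 + 3 + 4 + 9 + 13 = 48.

48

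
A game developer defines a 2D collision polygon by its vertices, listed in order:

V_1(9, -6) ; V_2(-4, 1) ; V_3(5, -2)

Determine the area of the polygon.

12

V_1→V_2: (9)(1) − (-4)(-6) = -15
V_2→V_3: (-4)(-2) − (5)(1) = 3
V_3→V_1: (5)(-6) − (9)(-2) = -12
Σ = -24
Area = |Σ|/2 = 12.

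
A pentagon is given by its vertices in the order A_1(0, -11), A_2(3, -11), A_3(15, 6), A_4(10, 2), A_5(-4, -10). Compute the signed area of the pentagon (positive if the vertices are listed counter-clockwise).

69

Cross-terms: 33, 183, -30, -92, 44  ⇒  Σ = 138
Signed area = Σ/2 = 69 (positive ⇒ counter-clockwise traversal).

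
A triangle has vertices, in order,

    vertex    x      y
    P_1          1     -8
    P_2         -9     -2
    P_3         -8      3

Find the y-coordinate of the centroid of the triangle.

-7/3

Apply the shoelace formula. First the cross-terms c_i = x_i·y_{i+1} − x_{i+1}·y_i:
  -74, -43, 61  ⇒  2A = -56, A = -28.
Then Σ (y_i + y_{i+1})·c_i = 392, so ȳ = 392 / (6·(-28)) = -7/3.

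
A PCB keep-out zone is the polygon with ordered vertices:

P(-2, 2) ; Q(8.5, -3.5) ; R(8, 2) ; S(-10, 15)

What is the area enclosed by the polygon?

Cross-terms: -10, 45, 140, 10  ⇒  Σ = 185
Area = |Σ|/2 = 92.5.

92.5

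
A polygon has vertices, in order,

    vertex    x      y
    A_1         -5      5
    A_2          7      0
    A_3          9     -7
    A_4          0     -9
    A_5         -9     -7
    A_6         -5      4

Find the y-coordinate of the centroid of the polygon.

-488/161

Apply the surveyor's formula. First the cross-terms c_i = x_i·y_{i+1} − x_{i+1}·y_i:
  -35, -49, -81, -81, -71, -5  ⇒  2A = -322, A = -161.
Then Σ (y_i + y_{i+1})·c_i = 2928, so ȳ = 2928 / (6·(-161)) = -488/161.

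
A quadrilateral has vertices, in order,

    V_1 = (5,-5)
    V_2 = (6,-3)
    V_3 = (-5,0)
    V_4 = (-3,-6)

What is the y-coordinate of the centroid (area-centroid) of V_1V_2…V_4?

Apply Gauss's area formula. First the cross-terms c_i = x_i·y_{i+1} − x_{i+1}·y_i:
  15, -15, 30, 45  ⇒  2A = 75, A = 37.5.
Then Σ (y_i + y_{i+1})·c_i = -750, so ȳ = -750 / (6·37.5) = -10/3.

-10/3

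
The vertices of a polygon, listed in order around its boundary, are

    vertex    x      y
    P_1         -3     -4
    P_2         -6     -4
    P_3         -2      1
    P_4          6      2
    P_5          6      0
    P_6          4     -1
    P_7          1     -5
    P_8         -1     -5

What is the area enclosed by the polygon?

Apply the shoelace (surveyor's) formula: 2A = Σ (x_i·y_{i+1} − x_{i+1}·y_i), indices taken mod 8.
Cross-terms: -12, -14, -10, -12, -6, -19, -10, -11  ⇒  Σ = -94
Area = |Σ|/2 = 47.

47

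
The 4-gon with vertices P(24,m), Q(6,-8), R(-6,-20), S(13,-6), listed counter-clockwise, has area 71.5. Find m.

Write out the shoelace sum; only the two edges meeting at P involve m:
2·Area = [(13·m − 24·(-6)) + (24·(-8) − 6·m)] + 128
       = 7·m + 80 = 143
⇒ m = 9.

9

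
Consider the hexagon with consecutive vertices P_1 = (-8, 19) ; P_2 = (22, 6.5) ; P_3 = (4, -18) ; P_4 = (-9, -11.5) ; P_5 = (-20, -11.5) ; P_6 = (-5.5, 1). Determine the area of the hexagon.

Apply the surveyor's formula: 2A = Σ (x_i·y_{i+1} − x_{i+1}·y_i), indices taken mod 6.
Cross-terms: -470, -422, -208, -126.5, -83.25, -96.5  ⇒  Σ = -1406.25
Area = |Σ|/2 = 703.125.

703.125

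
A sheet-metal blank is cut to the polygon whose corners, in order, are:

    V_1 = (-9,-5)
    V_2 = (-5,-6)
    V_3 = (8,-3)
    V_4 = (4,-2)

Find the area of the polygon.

25

Apply the shoelace formula: 2A = Σ (x_i·y_{i+1} − x_{i+1}·y_i), indices taken mod 4.
V_1→V_2: (-9)(-6) − (-5)(-5) = 29
V_2→V_3: (-5)(-3) − (8)(-6) = 63
V_3→V_4: (8)(-2) − (4)(-3) = -4
V_4→V_1: (4)(-5) − (-9)(-2) = -38
Σ = 50
Area = |Σ|/2 = 25.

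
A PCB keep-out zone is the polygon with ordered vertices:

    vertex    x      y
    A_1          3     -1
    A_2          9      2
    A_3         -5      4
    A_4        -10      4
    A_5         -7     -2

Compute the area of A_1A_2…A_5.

Apply the shoelace formula: 2A = Σ (x_i·y_{i+1} − x_{i+1}·y_i), indices taken mod 5.
Cross-terms: 15, 46, 20, 48, 13  ⇒  Σ = 142
Area = |Σ|/2 = 71.

71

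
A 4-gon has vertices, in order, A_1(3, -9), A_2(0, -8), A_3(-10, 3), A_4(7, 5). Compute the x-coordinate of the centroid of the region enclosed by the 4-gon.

-7/33

Apply the shoelace formula. First the cross-terms c_i = x_i·y_{i+1} − x_{i+1}·y_i:
  -24, -80, -71, -78  ⇒  2A = -253, A = -126.5.
Then Σ (x_i + x_{i+1})·c_i = 161, so x̄ = 161 / (6·(-126.5)) = -7/33.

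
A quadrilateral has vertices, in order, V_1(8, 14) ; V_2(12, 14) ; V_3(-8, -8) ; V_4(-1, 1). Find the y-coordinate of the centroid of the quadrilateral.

Apply the shoelace (surveyor's) formula. First the cross-terms c_i = x_i·y_{i+1} − x_{i+1}·y_i:
  -56, 16, -16, -22  ⇒  2A = -78, A = -39.
Then Σ (y_i + y_{i+1})·c_i = -1690, so ȳ = -1690 / (6·(-39)) = 65/9.

65/9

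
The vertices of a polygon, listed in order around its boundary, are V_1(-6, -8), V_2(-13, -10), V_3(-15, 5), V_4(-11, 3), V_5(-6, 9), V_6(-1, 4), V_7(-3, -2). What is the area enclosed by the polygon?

159.5

Σ = (-44) + (-215) + (10) + (-81) + (-15) + (14) + (12) = -319
Area = |Σ|/2 = 159.5.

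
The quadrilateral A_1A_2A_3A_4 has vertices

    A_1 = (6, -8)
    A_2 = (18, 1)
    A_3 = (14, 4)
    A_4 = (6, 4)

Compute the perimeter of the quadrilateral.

40

|A_1A_2| = √((12)² + (9)²) = √225 = 15
|A_2A_3| = √((-4)² + (3)²) = √25 = 5
|A_3A_4| = √((-8)² + (0)²) = √64 = 8
|A_4A_1| = √((0)² + (-12)²) = √144 = 12
Perimeter = 15 + 5 + 8 + 12 = 40.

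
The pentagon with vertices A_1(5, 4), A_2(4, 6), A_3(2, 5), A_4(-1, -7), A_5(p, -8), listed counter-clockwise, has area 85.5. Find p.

10

The doubled signed area Σ (x_i y_{i+1} − x_{i+1} y_i) is linear in p.
With p=0 it equals 61; the coefficient of p is 11 (from the two edges through A_5).
So 11·p + 61 = 2·85.5 = 171 ⇒ p = 10.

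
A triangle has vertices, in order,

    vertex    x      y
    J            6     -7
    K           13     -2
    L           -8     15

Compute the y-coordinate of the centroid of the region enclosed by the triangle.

Apply the shoelace (surveyor's) formula. First the cross-terms c_i = x_i·y_{i+1} − x_{i+1}·y_i:
  79, 179, -34  ⇒  2A = 224, A = 112.
Then Σ (y_i + y_{i+1})·c_i = 1344, so ȳ = 1344 / (6·112) = 2.

2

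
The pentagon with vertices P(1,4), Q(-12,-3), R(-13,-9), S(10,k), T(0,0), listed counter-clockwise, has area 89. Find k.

2

The doubled signed area Σ (x_i y_{i+1} − x_{i+1} y_i) is linear in k.
With k=0 it equals 204; the coefficient of k is -13 (from the two edges through S).
So -13·k + 204 = 2·89 = 178 ⇒ k = 2.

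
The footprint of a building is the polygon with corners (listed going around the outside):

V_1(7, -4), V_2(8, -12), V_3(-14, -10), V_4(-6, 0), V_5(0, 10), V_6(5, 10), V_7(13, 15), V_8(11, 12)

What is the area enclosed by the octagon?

Apply the surveyor's formula: 2A = Σ (x_i·y_{i+1} − x_{i+1}·y_i), indices taken mod 8.
Σ = (-52) + (-248) + (-60) + (-60) + (-50) + (-55) + (-9) + (-128) = -662
Area = |Σ|/2 = 331.

331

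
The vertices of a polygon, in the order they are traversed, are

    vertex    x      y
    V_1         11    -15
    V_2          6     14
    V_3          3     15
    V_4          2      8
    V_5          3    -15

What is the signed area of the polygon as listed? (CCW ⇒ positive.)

V_1→V_2: (11)(14) − (6)(-15) = 244
V_2→V_3: (6)(15) − (3)(14) = 48
V_3→V_4: (3)(8) − (2)(15) = -6
V_4→V_5: (2)(-15) − (3)(8) = -54
V_5→V_1: (3)(-15) − (11)(-15) = 120
Σ = 352
Signed area = Σ/2 = 176 (positive ⇒ counter-clockwise traversal).

176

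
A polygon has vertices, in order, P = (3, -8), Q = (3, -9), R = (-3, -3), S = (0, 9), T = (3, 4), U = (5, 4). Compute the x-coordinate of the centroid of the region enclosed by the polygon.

Apply Gauss's area formula. First the cross-terms c_i = x_i·y_{i+1} − x_{i+1}·y_i:
  -3, -36, -27, -27, -8, -52  ⇒  2A = -153, A = -76.5.
Then Σ (x_i + x_{i+1})·c_i = -498, so x̄ = -498 / (6·(-76.5)) = 166/153.

166/153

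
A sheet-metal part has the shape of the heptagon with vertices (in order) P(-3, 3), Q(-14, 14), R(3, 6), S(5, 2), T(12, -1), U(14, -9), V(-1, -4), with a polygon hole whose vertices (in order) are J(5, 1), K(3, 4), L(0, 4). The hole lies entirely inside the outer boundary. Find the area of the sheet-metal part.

Outer boundary:
Cross-terms: 0, -126, -24, -29, -94, -65, -15  ⇒  Σ = -353
Area = |Σ|/2 = 176.5.
Hole:
Apply Gauss's area formula: 2A = Σ (x_i·y_{i+1} − x_{i+1}·y_i), indices taken mod 3.
Σ = (17) + (12) + (-20) = 9
Area = |Σ|/2 = 4.5.
Net area = 176.5 − 4.5 = 172.

172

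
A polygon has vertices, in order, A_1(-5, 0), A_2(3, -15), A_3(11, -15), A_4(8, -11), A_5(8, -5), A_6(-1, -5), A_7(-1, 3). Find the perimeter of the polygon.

58

|A_1A_2| = √((8)² + (-15)²) = √289 = 17
|A_2A_3| = √((8)² + (0)²) = √64 = 8
|A_3A_4| = √((-3)² + (4)²) = √25 = 5
|A_4A_5| = √((0)² + (6)²) = √36 = 6
|A_5A_6| = √((-9)² + (0)²) = √81 = 9
|A_6A_7| = √((0)² + (8)²) = √64 = 8
|A_7A_1| = √((-4)² + (-3)²) = √25 = 5
Perimeter = 17 + 8 + 5 + 6 + 9 + 8 + 5 = 58.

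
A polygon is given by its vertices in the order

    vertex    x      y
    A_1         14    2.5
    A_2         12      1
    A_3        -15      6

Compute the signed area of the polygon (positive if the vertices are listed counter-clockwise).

-25.25

Σ = (-16) + (87) + (-121.5) = -50.5
Signed area = Σ/2 = -25.25 (negative ⇒ clockwise traversal).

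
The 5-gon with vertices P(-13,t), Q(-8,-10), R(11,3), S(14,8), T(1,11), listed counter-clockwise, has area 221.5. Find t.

-12

The doubled signed area Σ (x_i y_{i+1} − x_{i+1} y_i) is linear in t.
With t=0 it equals 551; the coefficient of t is 9 (from the two edges through P).
So 9·t + 551 = 2·221.5 = 443 ⇒ t = -12.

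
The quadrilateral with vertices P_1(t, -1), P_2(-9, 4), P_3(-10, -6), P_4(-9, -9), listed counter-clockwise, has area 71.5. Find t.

1

The doubled signed area Σ (x_i y_{i+1} − x_{i+1} y_i) is linear in t.
With t=0 it equals 130; the coefficient of t is 13 (from the two edges through P_1).
So 13·t + 130 = 2·71.5 = 143 ⇒ t = 1.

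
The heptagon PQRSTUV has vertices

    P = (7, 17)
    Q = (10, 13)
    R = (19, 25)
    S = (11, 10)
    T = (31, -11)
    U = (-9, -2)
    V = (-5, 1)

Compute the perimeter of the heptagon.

132

|PQ| = √((3)² + (-4)²) = √25 = 5
|QR| = √((9)² + (12)²) = √225 = 15
|RS| = √((-8)² + (-15)²) = √289 = 17
|ST| = √((20)² + (-21)²) = √841 = 29
|TU| = √((-40)² + (9)²) = √1681 = 41
|UV| = √((4)² + (3)²) = √25 = 5
|VP| = √((12)² + (16)²) = √400 = 20
Perimeter = 5 + 15 + 17 + 29 + 41 + 5 + 20 = 132.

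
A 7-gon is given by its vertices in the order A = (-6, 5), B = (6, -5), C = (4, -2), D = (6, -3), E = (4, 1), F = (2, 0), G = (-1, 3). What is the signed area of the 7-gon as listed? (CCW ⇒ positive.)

Apply the shoelace formula: 2A = Σ (x_i·y_{i+1} − x_{i+1}·y_i), indices taken mod 7.
Cross-terms: 0, 8, 0, 18, -2, 6, 13  ⇒  Σ = 43
Signed area = Σ/2 = 21.5 (positive ⇒ counter-clockwise traversal).

21.5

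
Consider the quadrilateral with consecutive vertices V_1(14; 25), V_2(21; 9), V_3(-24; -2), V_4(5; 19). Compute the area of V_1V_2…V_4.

406

Σ = (-399) + (174) + (-446) + (-141) = -812
Area = |Σ|/2 = 406.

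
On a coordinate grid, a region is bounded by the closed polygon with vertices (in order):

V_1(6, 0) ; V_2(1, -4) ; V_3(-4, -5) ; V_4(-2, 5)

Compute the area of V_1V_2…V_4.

Apply Gauss's area formula: 2A = Σ (x_i·y_{i+1} − x_{i+1}·y_i), indices taken mod 4.
Σ = (-24) + (-21) + (-30) + (-30) = -105
Area = |Σ|/2 = 52.5.

52.5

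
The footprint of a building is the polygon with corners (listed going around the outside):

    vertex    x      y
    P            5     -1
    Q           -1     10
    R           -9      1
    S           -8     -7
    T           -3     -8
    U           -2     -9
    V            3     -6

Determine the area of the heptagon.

164.5

Σ = (49) + (89) + (71) + (43) + (11) + (39) + (27) = 329
Area = |Σ|/2 = 164.5.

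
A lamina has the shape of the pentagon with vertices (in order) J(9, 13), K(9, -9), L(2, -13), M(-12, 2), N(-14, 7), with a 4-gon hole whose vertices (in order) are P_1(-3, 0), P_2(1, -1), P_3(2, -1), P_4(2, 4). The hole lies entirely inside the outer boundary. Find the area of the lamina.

362

Outer boundary:
Apply Gauss's area formula: 2A = Σ (x_i·y_{i+1} − x_{i+1}·y_i), indices taken mod 5.
J→K: (9)(-9) − (9)(13) = -198
K→L: (9)(-13) − (2)(-9) = -99
L→M: (2)(2) − (-12)(-13) = -152
M→N: (-12)(7) − (-14)(2) = -56
N→J: (-14)(13) − (9)(7) = -245
Σ = -750
Area = |Σ|/2 = 375.
Hole:
Σ = (3) + (1) + (10) + (12) = 26
Area = |Σ|/2 = 13.
Net area = 375 − 13 = 362.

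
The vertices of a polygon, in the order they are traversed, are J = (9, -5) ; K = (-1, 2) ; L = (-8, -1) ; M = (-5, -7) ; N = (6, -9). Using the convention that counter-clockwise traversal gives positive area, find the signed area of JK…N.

Cross-terms: 13, 17, 51, 87, 51  ⇒  Σ = 219
Signed area = Σ/2 = 109.5 (positive ⇒ counter-clockwise traversal).

109.5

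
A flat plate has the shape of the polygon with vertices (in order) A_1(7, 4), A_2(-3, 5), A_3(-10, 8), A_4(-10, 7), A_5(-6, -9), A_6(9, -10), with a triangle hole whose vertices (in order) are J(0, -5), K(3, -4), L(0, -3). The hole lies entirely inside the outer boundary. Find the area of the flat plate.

Outer boundary:
Apply Gauss's area formula: 2A = Σ (x_i·y_{i+1} − x_{i+1}·y_i), indices taken mod 6.
A_1→A_2: (7)(5) − (-3)(4) = 47
A_2→A_3: (-3)(8) − (-10)(5) = 26
A_3→A_4: (-10)(7) − (-10)(8) = 10
A_4→A_5: (-10)(-9) − (-6)(7) = 132
A_5→A_6: (-6)(-10) − (9)(-9) = 141
A_6→A_1: (9)(4) − (7)(-10) = 106
Σ = 462
Area = |Σ|/2 = 231.
Hole:
Apply Gauss's area formula: 2A = Σ (x_i·y_{i+1} − x_{i+1}·y_i), indices taken mod 3.
Σ = (15) + (-9) + (0) = 6
Area = |Σ|/2 = 3.
Net area = 231 − 3 = 228.

228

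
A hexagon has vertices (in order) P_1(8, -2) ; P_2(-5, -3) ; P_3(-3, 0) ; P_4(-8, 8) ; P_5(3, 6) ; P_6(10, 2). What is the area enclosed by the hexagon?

Apply Gauss's area formula: 2A = Σ (x_i·y_{i+1} − x_{i+1}·y_i), indices taken mod 6.
Σ = (-34) + (-9) + (-24) + (-72) + (-54) + (-36) = -229
Area = |Σ|/2 = 114.5.

114.5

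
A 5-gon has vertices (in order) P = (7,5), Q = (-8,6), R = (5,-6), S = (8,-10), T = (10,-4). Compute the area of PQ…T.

122

Apply Gauss's area formula: 2A = Σ (x_i·y_{i+1} − x_{i+1}·y_i), indices taken mod 5.
Σ = (82) + (18) + (-2) + (68) + (78) = 244
Area = |Σ|/2 = 122.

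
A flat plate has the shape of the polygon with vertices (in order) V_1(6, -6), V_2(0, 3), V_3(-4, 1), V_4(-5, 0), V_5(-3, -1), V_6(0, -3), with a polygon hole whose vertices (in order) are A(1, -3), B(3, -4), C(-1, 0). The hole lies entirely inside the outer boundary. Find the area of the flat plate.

Outer boundary:
Apply the shoelace formula: 2A = Σ (x_i·y_{i+1} − x_{i+1}·y_i), indices taken mod 6.
Σ = (18) + (12) + (5) + (5) + (9) + (18) = 67
Area = |Σ|/2 = 33.5.
Hole:
Σ = (5) + (-4) + (3) = 4
Area = |Σ|/2 = 2.
Net area = 33.5 − 2 = 31.5.

31.5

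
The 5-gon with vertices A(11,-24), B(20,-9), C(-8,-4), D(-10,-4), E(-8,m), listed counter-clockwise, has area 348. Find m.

Write out the shoelace sum; only the two edges meeting at E involve m:
2·Area = [((-10)·m − (-8)·(-4)) + ((-8)·(-24) − 11·m)] + 221
       = -21·m + 381 = 696
⇒ m = -15.

-15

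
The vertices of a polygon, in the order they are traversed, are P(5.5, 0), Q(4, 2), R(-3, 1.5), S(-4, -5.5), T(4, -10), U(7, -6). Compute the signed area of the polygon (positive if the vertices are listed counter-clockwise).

93.25

Apply Gauss's area formula: 2A = Σ (x_i·y_{i+1} − x_{i+1}·y_i), indices taken mod 6.
Σ = (11) + (12) + (22.5) + (62) + (46) + (33) = 186.5
Signed area = Σ/2 = 93.25 (positive ⇒ counter-clockwise traversal).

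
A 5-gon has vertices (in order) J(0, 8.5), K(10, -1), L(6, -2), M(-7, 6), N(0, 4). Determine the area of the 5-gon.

Apply the surveyor's formula: 2A = Σ (x_i·y_{i+1} − x_{i+1}·y_i), indices taken mod 5.
Σ = (-85) + (-14) + (22) + (-28) + (0) = -105
Area = |Σ|/2 = 52.5.

52.5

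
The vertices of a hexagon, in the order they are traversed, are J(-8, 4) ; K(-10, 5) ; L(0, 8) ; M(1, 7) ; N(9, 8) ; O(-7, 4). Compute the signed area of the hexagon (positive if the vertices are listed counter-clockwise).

Σ = (0) + (-80) + (-8) + (-55) + (92) + (4) = -47
Signed area = Σ/2 = -23.5 (negative ⇒ clockwise traversal).

-23.5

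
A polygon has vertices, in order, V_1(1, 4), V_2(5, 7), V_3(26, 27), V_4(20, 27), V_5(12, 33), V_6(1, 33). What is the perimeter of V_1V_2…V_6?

90

|V_1V_2| = √((4)² + (3)²) = √25 = 5
|V_2V_3| = √((21)² + (20)²) = √841 = 29
|V_3V_4| = √((-6)² + (0)²) = √36 = 6
|V_4V_5| = √((-8)² + (6)²) = √100 = 10
|V_5V_6| = √((-11)² + (0)²) = √121 = 11
|V_6V_1| = √((0)² + (-29)²) = √841 = 29
Perimeter = 5 + 29 + 6 + 10 + 11 + 29 = 90.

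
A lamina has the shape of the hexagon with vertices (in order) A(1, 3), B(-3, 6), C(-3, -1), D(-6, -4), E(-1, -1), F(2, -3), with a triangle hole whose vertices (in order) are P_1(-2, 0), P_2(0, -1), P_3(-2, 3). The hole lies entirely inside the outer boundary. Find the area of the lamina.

Outer boundary:
Apply the shoelace formula: 2A = Σ (x_i·y_{i+1} − x_{i+1}·y_i), indices taken mod 6.
Cross-terms: 15, 21, 6, 2, 5, 9  ⇒  Σ = 58
Area = |Σ|/2 = 29.
Hole:
Apply the shoelace formula: 2A = Σ (x_i·y_{i+1} − x_{i+1}·y_i), indices taken mod 3.
P_1→P_2: (-2)(-1) − (0)(0) = 2
P_2→P_3: (0)(3) − (-2)(-1) = -2
P_3→P_1: (-2)(0) − (-2)(3) = 6
Σ = 6
Area = |Σ|/2 = 3.
Net area = 29 − 3 = 26.

26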